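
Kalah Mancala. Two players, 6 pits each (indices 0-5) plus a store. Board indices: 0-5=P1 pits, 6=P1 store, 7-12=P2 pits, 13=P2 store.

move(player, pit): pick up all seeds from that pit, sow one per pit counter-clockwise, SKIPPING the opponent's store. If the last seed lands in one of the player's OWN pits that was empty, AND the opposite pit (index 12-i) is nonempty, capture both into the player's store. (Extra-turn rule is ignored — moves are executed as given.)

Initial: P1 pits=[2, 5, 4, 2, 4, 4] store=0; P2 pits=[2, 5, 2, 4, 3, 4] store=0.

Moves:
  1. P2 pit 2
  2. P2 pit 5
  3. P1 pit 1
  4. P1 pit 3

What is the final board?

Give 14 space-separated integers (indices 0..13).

Move 1: P2 pit2 -> P1=[2,5,4,2,4,4](0) P2=[2,5,0,5,4,4](0)
Move 2: P2 pit5 -> P1=[3,6,5,2,4,4](0) P2=[2,5,0,5,4,0](1)
Move 3: P1 pit1 -> P1=[3,0,6,3,5,5](1) P2=[3,5,0,5,4,0](1)
Move 4: P1 pit3 -> P1=[3,0,6,0,6,6](2) P2=[3,5,0,5,4,0](1)

Answer: 3 0 6 0 6 6 2 3 5 0 5 4 0 1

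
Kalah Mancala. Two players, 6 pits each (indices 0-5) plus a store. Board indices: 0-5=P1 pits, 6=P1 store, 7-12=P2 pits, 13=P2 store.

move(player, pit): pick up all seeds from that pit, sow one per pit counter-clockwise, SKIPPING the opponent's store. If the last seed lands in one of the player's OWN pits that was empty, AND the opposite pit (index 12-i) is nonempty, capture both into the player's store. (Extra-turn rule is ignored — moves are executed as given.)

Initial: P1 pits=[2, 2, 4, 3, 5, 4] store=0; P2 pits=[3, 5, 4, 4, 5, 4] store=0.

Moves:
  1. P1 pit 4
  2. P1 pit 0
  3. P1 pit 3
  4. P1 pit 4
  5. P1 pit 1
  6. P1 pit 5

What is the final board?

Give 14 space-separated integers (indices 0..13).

Answer: 0 0 6 1 0 0 10 5 1 6 5 6 5 0

Derivation:
Move 1: P1 pit4 -> P1=[2,2,4,3,0,5](1) P2=[4,6,5,4,5,4](0)
Move 2: P1 pit0 -> P1=[0,3,5,3,0,5](1) P2=[4,6,5,4,5,4](0)
Move 3: P1 pit3 -> P1=[0,3,5,0,1,6](2) P2=[4,6,5,4,5,4](0)
Move 4: P1 pit4 -> P1=[0,3,5,0,0,7](2) P2=[4,6,5,4,5,4](0)
Move 5: P1 pit1 -> P1=[0,0,6,1,0,7](9) P2=[4,0,5,4,5,4](0)
Move 6: P1 pit5 -> P1=[0,0,6,1,0,0](10) P2=[5,1,6,5,6,5](0)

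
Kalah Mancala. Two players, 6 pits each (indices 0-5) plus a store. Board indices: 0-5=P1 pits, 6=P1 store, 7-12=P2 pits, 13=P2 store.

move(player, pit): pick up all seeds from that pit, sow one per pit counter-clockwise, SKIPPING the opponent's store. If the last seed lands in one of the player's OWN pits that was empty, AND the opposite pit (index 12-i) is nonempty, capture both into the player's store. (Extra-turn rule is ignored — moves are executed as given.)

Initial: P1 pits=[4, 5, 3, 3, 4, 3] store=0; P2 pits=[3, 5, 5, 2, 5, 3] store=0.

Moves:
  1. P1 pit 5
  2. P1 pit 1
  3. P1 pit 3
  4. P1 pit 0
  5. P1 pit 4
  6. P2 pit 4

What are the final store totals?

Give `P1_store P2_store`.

Answer: 4 1

Derivation:
Move 1: P1 pit5 -> P1=[4,5,3,3,4,0](1) P2=[4,6,5,2,5,3](0)
Move 2: P1 pit1 -> P1=[4,0,4,4,5,1](2) P2=[4,6,5,2,5,3](0)
Move 3: P1 pit3 -> P1=[4,0,4,0,6,2](3) P2=[5,6,5,2,5,3](0)
Move 4: P1 pit0 -> P1=[0,1,5,1,7,2](3) P2=[5,6,5,2,5,3](0)
Move 5: P1 pit4 -> P1=[0,1,5,1,0,3](4) P2=[6,7,6,3,6,3](0)
Move 6: P2 pit4 -> P1=[1,2,6,2,0,3](4) P2=[6,7,6,3,0,4](1)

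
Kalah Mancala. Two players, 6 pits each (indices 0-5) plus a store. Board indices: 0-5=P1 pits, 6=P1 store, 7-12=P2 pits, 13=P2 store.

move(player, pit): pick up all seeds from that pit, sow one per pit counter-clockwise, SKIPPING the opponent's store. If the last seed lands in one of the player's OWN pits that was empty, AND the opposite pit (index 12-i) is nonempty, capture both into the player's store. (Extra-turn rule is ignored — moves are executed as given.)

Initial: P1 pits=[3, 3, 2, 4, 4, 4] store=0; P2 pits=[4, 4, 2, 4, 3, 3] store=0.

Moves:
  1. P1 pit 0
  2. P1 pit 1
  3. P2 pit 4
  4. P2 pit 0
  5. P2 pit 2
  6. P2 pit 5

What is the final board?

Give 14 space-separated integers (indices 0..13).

Move 1: P1 pit0 -> P1=[0,4,3,5,4,4](0) P2=[4,4,2,4,3,3](0)
Move 2: P1 pit1 -> P1=[0,0,4,6,5,5](0) P2=[4,4,2,4,3,3](0)
Move 3: P2 pit4 -> P1=[1,0,4,6,5,5](0) P2=[4,4,2,4,0,4](1)
Move 4: P2 pit0 -> P1=[1,0,4,6,5,5](0) P2=[0,5,3,5,1,4](1)
Move 5: P2 pit2 -> P1=[1,0,4,6,5,5](0) P2=[0,5,0,6,2,5](1)
Move 6: P2 pit5 -> P1=[2,1,5,7,5,5](0) P2=[0,5,0,6,2,0](2)

Answer: 2 1 5 7 5 5 0 0 5 0 6 2 0 2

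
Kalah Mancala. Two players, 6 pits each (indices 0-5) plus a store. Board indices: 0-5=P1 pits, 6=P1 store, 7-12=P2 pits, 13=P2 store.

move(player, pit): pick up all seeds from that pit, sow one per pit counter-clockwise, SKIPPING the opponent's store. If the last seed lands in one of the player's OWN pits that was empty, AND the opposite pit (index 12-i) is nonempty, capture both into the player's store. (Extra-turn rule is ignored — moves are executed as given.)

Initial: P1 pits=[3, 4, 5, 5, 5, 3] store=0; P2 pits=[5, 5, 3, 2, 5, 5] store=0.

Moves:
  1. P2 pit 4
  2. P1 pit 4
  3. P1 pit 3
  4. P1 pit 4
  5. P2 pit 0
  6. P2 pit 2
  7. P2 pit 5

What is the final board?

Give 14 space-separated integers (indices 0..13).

Move 1: P2 pit4 -> P1=[4,5,6,5,5,3](0) P2=[5,5,3,2,0,6](1)
Move 2: P1 pit4 -> P1=[4,5,6,5,0,4](1) P2=[6,6,4,2,0,6](1)
Move 3: P1 pit3 -> P1=[4,5,6,0,1,5](2) P2=[7,7,4,2,0,6](1)
Move 4: P1 pit4 -> P1=[4,5,6,0,0,6](2) P2=[7,7,4,2,0,6](1)
Move 5: P2 pit0 -> P1=[5,5,6,0,0,6](2) P2=[0,8,5,3,1,7](2)
Move 6: P2 pit2 -> P1=[6,5,6,0,0,6](2) P2=[0,8,0,4,2,8](3)
Move 7: P2 pit5 -> P1=[7,6,7,1,1,0](2) P2=[0,8,0,4,2,0](12)

Answer: 7 6 7 1 1 0 2 0 8 0 4 2 0 12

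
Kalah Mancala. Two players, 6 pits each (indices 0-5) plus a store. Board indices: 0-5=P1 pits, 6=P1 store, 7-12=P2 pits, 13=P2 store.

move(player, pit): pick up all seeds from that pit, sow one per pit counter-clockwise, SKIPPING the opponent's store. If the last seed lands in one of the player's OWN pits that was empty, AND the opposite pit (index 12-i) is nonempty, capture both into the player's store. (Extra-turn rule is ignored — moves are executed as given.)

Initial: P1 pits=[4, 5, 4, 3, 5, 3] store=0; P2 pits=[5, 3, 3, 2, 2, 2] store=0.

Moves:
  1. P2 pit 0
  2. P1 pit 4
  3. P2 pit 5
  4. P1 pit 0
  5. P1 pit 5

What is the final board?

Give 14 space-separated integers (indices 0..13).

Move 1: P2 pit0 -> P1=[4,5,4,3,5,3](0) P2=[0,4,4,3,3,3](0)
Move 2: P1 pit4 -> P1=[4,5,4,3,0,4](1) P2=[1,5,5,3,3,3](0)
Move 3: P2 pit5 -> P1=[5,6,4,3,0,4](1) P2=[1,5,5,3,3,0](1)
Move 4: P1 pit0 -> P1=[0,7,5,4,1,5](1) P2=[1,5,5,3,3,0](1)
Move 5: P1 pit5 -> P1=[0,7,5,4,1,0](2) P2=[2,6,6,4,3,0](1)

Answer: 0 7 5 4 1 0 2 2 6 6 4 3 0 1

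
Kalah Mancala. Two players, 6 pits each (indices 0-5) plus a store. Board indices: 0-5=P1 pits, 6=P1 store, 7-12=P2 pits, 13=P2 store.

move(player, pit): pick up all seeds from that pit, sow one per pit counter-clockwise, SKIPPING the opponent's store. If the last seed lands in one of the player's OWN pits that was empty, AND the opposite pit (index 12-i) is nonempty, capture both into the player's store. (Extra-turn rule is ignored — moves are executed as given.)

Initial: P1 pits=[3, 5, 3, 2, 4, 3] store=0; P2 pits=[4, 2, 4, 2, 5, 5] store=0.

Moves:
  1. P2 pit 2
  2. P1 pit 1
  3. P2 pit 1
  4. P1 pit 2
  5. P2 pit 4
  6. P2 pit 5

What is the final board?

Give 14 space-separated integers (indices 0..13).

Answer: 5 2 2 6 7 6 2 4 0 1 4 0 0 3

Derivation:
Move 1: P2 pit2 -> P1=[3,5,3,2,4,3](0) P2=[4,2,0,3,6,6](1)
Move 2: P1 pit1 -> P1=[3,0,4,3,5,4](1) P2=[4,2,0,3,6,6](1)
Move 3: P2 pit1 -> P1=[3,0,4,3,5,4](1) P2=[4,0,1,4,6,6](1)
Move 4: P1 pit2 -> P1=[3,0,0,4,6,5](2) P2=[4,0,1,4,6,6](1)
Move 5: P2 pit4 -> P1=[4,1,1,5,6,5](2) P2=[4,0,1,4,0,7](2)
Move 6: P2 pit5 -> P1=[5,2,2,6,7,6](2) P2=[4,0,1,4,0,0](3)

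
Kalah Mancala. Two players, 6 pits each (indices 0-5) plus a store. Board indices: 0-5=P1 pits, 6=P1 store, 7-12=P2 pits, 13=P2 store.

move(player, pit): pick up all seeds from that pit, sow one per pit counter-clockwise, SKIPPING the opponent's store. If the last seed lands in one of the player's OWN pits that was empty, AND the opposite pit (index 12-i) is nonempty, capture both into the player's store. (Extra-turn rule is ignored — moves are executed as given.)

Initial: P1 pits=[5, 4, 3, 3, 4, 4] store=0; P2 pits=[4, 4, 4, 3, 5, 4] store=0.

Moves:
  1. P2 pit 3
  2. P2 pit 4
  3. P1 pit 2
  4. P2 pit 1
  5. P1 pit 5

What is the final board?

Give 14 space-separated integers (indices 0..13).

Move 1: P2 pit3 -> P1=[5,4,3,3,4,4](0) P2=[4,4,4,0,6,5](1)
Move 2: P2 pit4 -> P1=[6,5,4,4,4,4](0) P2=[4,4,4,0,0,6](2)
Move 3: P1 pit2 -> P1=[6,5,0,5,5,5](1) P2=[4,4,4,0,0,6](2)
Move 4: P2 pit1 -> P1=[6,5,0,5,5,5](1) P2=[4,0,5,1,1,7](2)
Move 5: P1 pit5 -> P1=[6,5,0,5,5,0](2) P2=[5,1,6,2,1,7](2)

Answer: 6 5 0 5 5 0 2 5 1 6 2 1 7 2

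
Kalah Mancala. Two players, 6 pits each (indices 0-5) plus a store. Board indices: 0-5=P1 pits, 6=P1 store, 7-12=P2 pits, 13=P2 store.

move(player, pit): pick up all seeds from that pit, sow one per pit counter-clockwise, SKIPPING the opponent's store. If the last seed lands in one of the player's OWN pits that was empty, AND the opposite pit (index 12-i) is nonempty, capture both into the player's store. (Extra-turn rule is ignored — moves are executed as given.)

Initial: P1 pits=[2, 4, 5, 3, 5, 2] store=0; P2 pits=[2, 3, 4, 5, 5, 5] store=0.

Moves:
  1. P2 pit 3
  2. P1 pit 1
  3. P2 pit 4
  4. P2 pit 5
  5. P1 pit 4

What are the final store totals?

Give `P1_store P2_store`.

Move 1: P2 pit3 -> P1=[3,5,5,3,5,2](0) P2=[2,3,4,0,6,6](1)
Move 2: P1 pit1 -> P1=[3,0,6,4,6,3](1) P2=[2,3,4,0,6,6](1)
Move 3: P2 pit4 -> P1=[4,1,7,5,6,3](1) P2=[2,3,4,0,0,7](2)
Move 4: P2 pit5 -> P1=[5,2,8,6,7,4](1) P2=[2,3,4,0,0,0](3)
Move 5: P1 pit4 -> P1=[5,2,8,6,0,5](2) P2=[3,4,5,1,1,0](3)

Answer: 2 3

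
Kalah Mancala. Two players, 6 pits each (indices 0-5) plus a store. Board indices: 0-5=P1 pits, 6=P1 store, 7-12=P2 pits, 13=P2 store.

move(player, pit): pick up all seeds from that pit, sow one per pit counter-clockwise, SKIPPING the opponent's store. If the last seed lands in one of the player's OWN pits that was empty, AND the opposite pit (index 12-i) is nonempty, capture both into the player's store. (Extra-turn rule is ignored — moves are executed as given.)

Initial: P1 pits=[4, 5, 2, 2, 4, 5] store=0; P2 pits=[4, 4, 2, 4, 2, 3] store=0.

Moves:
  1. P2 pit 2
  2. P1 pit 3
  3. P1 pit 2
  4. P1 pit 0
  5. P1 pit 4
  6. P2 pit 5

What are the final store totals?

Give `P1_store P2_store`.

Answer: 1 1

Derivation:
Move 1: P2 pit2 -> P1=[4,5,2,2,4,5](0) P2=[4,4,0,5,3,3](0)
Move 2: P1 pit3 -> P1=[4,5,2,0,5,6](0) P2=[4,4,0,5,3,3](0)
Move 3: P1 pit2 -> P1=[4,5,0,1,6,6](0) P2=[4,4,0,5,3,3](0)
Move 4: P1 pit0 -> P1=[0,6,1,2,7,6](0) P2=[4,4,0,5,3,3](0)
Move 5: P1 pit4 -> P1=[0,6,1,2,0,7](1) P2=[5,5,1,6,4,3](0)
Move 6: P2 pit5 -> P1=[1,7,1,2,0,7](1) P2=[5,5,1,6,4,0](1)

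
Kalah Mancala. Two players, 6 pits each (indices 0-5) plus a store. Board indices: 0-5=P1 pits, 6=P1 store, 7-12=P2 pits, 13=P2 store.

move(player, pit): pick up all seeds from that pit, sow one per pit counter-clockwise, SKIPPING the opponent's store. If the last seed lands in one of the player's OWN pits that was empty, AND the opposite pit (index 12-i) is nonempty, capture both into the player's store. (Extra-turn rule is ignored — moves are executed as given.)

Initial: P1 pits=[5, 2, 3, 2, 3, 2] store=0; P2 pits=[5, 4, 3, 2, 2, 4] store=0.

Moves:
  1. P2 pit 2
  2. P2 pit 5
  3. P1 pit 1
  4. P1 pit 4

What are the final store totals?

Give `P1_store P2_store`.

Answer: 1 1

Derivation:
Move 1: P2 pit2 -> P1=[5,2,3,2,3,2](0) P2=[5,4,0,3,3,5](0)
Move 2: P2 pit5 -> P1=[6,3,4,3,3,2](0) P2=[5,4,0,3,3,0](1)
Move 3: P1 pit1 -> P1=[6,0,5,4,4,2](0) P2=[5,4,0,3,3,0](1)
Move 4: P1 pit4 -> P1=[6,0,5,4,0,3](1) P2=[6,5,0,3,3,0](1)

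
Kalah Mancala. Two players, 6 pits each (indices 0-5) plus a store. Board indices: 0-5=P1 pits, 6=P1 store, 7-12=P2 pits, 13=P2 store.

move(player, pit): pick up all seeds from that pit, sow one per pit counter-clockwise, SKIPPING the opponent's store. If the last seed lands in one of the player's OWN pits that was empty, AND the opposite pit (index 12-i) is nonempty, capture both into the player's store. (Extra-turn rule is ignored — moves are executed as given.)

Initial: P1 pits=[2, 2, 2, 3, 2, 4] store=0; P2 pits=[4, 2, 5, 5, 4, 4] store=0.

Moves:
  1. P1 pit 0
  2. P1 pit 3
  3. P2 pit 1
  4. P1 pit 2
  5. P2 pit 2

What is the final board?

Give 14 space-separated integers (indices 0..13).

Move 1: P1 pit0 -> P1=[0,3,3,3,2,4](0) P2=[4,2,5,5,4,4](0)
Move 2: P1 pit3 -> P1=[0,3,3,0,3,5](1) P2=[4,2,5,5,4,4](0)
Move 3: P2 pit1 -> P1=[0,3,3,0,3,5](1) P2=[4,0,6,6,4,4](0)
Move 4: P1 pit2 -> P1=[0,3,0,1,4,6](1) P2=[4,0,6,6,4,4](0)
Move 5: P2 pit2 -> P1=[1,4,0,1,4,6](1) P2=[4,0,0,7,5,5](1)

Answer: 1 4 0 1 4 6 1 4 0 0 7 5 5 1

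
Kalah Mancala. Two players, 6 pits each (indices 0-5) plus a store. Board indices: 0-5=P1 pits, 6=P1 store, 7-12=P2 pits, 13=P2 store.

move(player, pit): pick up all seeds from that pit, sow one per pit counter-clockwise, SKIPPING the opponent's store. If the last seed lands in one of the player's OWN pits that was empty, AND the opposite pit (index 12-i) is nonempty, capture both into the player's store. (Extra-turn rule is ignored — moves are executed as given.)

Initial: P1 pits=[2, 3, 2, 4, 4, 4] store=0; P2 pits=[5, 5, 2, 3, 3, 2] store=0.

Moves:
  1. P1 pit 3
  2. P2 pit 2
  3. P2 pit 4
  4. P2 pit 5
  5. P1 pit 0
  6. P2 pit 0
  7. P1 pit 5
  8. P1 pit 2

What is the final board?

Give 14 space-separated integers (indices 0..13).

Answer: 0 6 0 2 7 0 4 0 7 2 6 1 1 3

Derivation:
Move 1: P1 pit3 -> P1=[2,3,2,0,5,5](1) P2=[6,5,2,3,3,2](0)
Move 2: P2 pit2 -> P1=[2,3,2,0,5,5](1) P2=[6,5,0,4,4,2](0)
Move 3: P2 pit4 -> P1=[3,4,2,0,5,5](1) P2=[6,5,0,4,0,3](1)
Move 4: P2 pit5 -> P1=[4,5,2,0,5,5](1) P2=[6,5,0,4,0,0](2)
Move 5: P1 pit0 -> P1=[0,6,3,1,6,5](1) P2=[6,5,0,4,0,0](2)
Move 6: P2 pit0 -> P1=[0,6,3,1,6,5](1) P2=[0,6,1,5,1,1](3)
Move 7: P1 pit5 -> P1=[0,6,3,1,6,0](2) P2=[1,7,2,6,1,1](3)
Move 8: P1 pit2 -> P1=[0,6,0,2,7,0](4) P2=[0,7,2,6,1,1](3)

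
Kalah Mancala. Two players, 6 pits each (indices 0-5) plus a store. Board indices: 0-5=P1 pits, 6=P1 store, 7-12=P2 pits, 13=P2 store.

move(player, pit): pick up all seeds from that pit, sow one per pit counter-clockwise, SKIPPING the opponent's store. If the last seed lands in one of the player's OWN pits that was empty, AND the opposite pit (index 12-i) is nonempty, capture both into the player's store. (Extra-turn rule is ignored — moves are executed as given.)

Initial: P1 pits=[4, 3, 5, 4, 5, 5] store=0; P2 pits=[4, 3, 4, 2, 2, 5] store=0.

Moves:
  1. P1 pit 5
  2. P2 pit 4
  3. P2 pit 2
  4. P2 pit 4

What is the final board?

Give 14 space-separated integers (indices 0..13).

Move 1: P1 pit5 -> P1=[4,3,5,4,5,0](1) P2=[5,4,5,3,2,5](0)
Move 2: P2 pit4 -> P1=[4,3,5,4,5,0](1) P2=[5,4,5,3,0,6](1)
Move 3: P2 pit2 -> P1=[5,3,5,4,5,0](1) P2=[5,4,0,4,1,7](2)
Move 4: P2 pit4 -> P1=[5,3,5,4,5,0](1) P2=[5,4,0,4,0,8](2)

Answer: 5 3 5 4 5 0 1 5 4 0 4 0 8 2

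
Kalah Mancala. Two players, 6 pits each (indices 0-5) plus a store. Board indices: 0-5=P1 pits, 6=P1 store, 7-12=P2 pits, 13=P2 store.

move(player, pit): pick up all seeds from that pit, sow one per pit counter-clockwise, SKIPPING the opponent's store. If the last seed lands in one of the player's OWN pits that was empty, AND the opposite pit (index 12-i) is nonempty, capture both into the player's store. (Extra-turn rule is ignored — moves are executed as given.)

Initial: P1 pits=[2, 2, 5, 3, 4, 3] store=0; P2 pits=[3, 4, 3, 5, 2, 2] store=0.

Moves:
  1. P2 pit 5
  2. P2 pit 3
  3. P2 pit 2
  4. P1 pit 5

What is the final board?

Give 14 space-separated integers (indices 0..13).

Answer: 4 3 5 3 4 0 1 4 5 0 1 4 2 2

Derivation:
Move 1: P2 pit5 -> P1=[3,2,5,3,4,3](0) P2=[3,4,3,5,2,0](1)
Move 2: P2 pit3 -> P1=[4,3,5,3,4,3](0) P2=[3,4,3,0,3,1](2)
Move 3: P2 pit2 -> P1=[4,3,5,3,4,3](0) P2=[3,4,0,1,4,2](2)
Move 4: P1 pit5 -> P1=[4,3,5,3,4,0](1) P2=[4,5,0,1,4,2](2)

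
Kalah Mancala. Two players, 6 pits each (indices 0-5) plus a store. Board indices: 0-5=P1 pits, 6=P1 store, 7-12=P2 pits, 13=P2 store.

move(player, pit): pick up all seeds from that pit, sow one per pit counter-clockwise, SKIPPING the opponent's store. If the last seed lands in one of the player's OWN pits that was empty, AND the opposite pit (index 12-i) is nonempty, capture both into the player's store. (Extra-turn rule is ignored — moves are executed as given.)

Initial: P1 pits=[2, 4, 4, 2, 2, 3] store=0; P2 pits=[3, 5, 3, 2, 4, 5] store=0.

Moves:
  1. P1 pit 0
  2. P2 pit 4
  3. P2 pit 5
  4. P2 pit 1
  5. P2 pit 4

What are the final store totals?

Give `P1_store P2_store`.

Move 1: P1 pit0 -> P1=[0,5,5,2,2,3](0) P2=[3,5,3,2,4,5](0)
Move 2: P2 pit4 -> P1=[1,6,5,2,2,3](0) P2=[3,5,3,2,0,6](1)
Move 3: P2 pit5 -> P1=[2,7,6,3,3,3](0) P2=[3,5,3,2,0,0](2)
Move 4: P2 pit1 -> P1=[2,7,6,3,3,3](0) P2=[3,0,4,3,1,1](3)
Move 5: P2 pit4 -> P1=[2,7,6,3,3,3](0) P2=[3,0,4,3,0,2](3)

Answer: 0 3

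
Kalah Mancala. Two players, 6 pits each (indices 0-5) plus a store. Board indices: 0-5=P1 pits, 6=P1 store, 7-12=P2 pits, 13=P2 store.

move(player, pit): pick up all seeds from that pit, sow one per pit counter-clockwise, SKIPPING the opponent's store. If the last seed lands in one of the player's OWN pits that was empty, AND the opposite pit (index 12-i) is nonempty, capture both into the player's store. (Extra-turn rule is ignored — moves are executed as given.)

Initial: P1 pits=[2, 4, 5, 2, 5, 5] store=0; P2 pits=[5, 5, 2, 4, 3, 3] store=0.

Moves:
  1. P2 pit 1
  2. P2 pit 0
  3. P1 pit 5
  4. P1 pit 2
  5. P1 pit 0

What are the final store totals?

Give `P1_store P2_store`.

Move 1: P2 pit1 -> P1=[2,4,5,2,5,5](0) P2=[5,0,3,5,4,4](1)
Move 2: P2 pit0 -> P1=[2,4,5,2,5,5](0) P2=[0,1,4,6,5,5](1)
Move 3: P1 pit5 -> P1=[2,4,5,2,5,0](1) P2=[1,2,5,7,5,5](1)
Move 4: P1 pit2 -> P1=[2,4,0,3,6,1](2) P2=[2,2,5,7,5,5](1)
Move 5: P1 pit0 -> P1=[0,5,0,3,6,1](10) P2=[2,2,5,0,5,5](1)

Answer: 10 1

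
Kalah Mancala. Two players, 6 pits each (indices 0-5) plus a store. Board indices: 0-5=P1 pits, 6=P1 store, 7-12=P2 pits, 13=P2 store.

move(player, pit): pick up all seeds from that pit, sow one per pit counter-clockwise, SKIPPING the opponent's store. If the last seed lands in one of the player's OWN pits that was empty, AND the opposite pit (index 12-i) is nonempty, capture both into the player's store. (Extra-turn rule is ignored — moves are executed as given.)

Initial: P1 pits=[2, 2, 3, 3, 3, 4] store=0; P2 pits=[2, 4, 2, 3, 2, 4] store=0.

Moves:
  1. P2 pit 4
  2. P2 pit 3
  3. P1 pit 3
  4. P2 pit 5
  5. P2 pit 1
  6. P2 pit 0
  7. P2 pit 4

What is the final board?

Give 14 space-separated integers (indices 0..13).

Answer: 0 3 4 1 5 5 1 0 1 4 1 0 1 8

Derivation:
Move 1: P2 pit4 -> P1=[2,2,3,3,3,4](0) P2=[2,4,2,3,0,5](1)
Move 2: P2 pit3 -> P1=[2,2,3,3,3,4](0) P2=[2,4,2,0,1,6](2)
Move 3: P1 pit3 -> P1=[2,2,3,0,4,5](1) P2=[2,4,2,0,1,6](2)
Move 4: P2 pit5 -> P1=[3,3,4,1,5,5](1) P2=[2,4,2,0,1,0](3)
Move 5: P2 pit1 -> P1=[0,3,4,1,5,5](1) P2=[2,0,3,1,2,0](7)
Move 6: P2 pit0 -> P1=[0,3,4,1,5,5](1) P2=[0,1,4,1,2,0](7)
Move 7: P2 pit4 -> P1=[0,3,4,1,5,5](1) P2=[0,1,4,1,0,1](8)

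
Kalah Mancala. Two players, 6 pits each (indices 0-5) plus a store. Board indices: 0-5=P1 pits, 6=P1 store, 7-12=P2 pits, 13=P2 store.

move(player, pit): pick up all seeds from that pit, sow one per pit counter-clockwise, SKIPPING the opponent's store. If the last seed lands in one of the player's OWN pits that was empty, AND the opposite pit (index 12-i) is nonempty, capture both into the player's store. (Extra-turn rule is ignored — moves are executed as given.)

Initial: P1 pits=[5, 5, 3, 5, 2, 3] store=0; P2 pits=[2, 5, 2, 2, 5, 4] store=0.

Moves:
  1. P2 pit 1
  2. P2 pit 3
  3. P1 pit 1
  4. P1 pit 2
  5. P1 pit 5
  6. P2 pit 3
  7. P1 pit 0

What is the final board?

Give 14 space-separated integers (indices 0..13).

Answer: 0 1 1 8 5 0 7 0 1 4 0 8 6 2

Derivation:
Move 1: P2 pit1 -> P1=[5,5,3,5,2,3](0) P2=[2,0,3,3,6,5](1)
Move 2: P2 pit3 -> P1=[5,5,3,5,2,3](0) P2=[2,0,3,0,7,6](2)
Move 3: P1 pit1 -> P1=[5,0,4,6,3,4](1) P2=[2,0,3,0,7,6](2)
Move 4: P1 pit2 -> P1=[5,0,0,7,4,5](2) P2=[2,0,3,0,7,6](2)
Move 5: P1 pit5 -> P1=[5,0,0,7,4,0](3) P2=[3,1,4,1,7,6](2)
Move 6: P2 pit3 -> P1=[5,0,0,7,4,0](3) P2=[3,1,4,0,8,6](2)
Move 7: P1 pit0 -> P1=[0,1,1,8,5,0](7) P2=[0,1,4,0,8,6](2)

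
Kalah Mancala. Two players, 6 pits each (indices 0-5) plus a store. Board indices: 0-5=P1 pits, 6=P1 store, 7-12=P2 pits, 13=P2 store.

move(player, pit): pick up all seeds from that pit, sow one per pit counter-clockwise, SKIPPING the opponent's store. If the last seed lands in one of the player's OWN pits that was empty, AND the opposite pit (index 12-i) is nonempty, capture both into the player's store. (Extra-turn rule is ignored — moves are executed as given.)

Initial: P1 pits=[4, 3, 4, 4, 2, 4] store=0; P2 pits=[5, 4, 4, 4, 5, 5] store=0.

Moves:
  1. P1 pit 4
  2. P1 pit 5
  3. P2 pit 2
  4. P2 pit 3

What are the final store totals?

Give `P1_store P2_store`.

Answer: 2 2

Derivation:
Move 1: P1 pit4 -> P1=[4,3,4,4,0,5](1) P2=[5,4,4,4,5,5](0)
Move 2: P1 pit5 -> P1=[4,3,4,4,0,0](2) P2=[6,5,5,5,5,5](0)
Move 3: P2 pit2 -> P1=[5,3,4,4,0,0](2) P2=[6,5,0,6,6,6](1)
Move 4: P2 pit3 -> P1=[6,4,5,4,0,0](2) P2=[6,5,0,0,7,7](2)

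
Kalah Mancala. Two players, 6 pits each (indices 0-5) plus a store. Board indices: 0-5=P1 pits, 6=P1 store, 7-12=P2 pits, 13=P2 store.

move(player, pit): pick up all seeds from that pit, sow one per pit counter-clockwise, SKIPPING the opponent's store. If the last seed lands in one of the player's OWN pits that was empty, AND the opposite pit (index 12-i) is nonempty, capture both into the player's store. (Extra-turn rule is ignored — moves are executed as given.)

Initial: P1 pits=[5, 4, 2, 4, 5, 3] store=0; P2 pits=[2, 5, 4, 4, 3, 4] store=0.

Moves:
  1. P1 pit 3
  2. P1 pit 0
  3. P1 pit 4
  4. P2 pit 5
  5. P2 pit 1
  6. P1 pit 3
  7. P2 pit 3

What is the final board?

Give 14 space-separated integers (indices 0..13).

Move 1: P1 pit3 -> P1=[5,4,2,0,6,4](1) P2=[3,5,4,4,3,4](0)
Move 2: P1 pit0 -> P1=[0,5,3,1,7,5](1) P2=[3,5,4,4,3,4](0)
Move 3: P1 pit4 -> P1=[0,5,3,1,0,6](2) P2=[4,6,5,5,4,4](0)
Move 4: P2 pit5 -> P1=[1,6,4,1,0,6](2) P2=[4,6,5,5,4,0](1)
Move 5: P2 pit1 -> P1=[2,6,4,1,0,6](2) P2=[4,0,6,6,5,1](2)
Move 6: P1 pit3 -> P1=[2,6,4,0,1,6](2) P2=[4,0,6,6,5,1](2)
Move 7: P2 pit3 -> P1=[3,7,5,0,1,6](2) P2=[4,0,6,0,6,2](3)

Answer: 3 7 5 0 1 6 2 4 0 6 0 6 2 3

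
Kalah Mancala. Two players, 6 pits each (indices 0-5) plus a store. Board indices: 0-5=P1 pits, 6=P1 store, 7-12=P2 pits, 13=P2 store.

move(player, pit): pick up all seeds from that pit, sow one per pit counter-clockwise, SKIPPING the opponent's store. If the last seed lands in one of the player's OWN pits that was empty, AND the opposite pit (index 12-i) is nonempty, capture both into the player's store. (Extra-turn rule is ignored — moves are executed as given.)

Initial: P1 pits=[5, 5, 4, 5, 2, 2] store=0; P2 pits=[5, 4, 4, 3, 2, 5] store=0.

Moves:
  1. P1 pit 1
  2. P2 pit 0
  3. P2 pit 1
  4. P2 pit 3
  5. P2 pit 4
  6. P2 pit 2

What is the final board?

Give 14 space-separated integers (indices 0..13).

Answer: 8 3 6 6 3 3 1 0 0 0 1 1 10 4

Derivation:
Move 1: P1 pit1 -> P1=[5,0,5,6,3,3](1) P2=[5,4,4,3,2,5](0)
Move 2: P2 pit0 -> P1=[5,0,5,6,3,3](1) P2=[0,5,5,4,3,6](0)
Move 3: P2 pit1 -> P1=[5,0,5,6,3,3](1) P2=[0,0,6,5,4,7](1)
Move 4: P2 pit3 -> P1=[6,1,5,6,3,3](1) P2=[0,0,6,0,5,8](2)
Move 5: P2 pit4 -> P1=[7,2,6,6,3,3](1) P2=[0,0,6,0,0,9](3)
Move 6: P2 pit2 -> P1=[8,3,6,6,3,3](1) P2=[0,0,0,1,1,10](4)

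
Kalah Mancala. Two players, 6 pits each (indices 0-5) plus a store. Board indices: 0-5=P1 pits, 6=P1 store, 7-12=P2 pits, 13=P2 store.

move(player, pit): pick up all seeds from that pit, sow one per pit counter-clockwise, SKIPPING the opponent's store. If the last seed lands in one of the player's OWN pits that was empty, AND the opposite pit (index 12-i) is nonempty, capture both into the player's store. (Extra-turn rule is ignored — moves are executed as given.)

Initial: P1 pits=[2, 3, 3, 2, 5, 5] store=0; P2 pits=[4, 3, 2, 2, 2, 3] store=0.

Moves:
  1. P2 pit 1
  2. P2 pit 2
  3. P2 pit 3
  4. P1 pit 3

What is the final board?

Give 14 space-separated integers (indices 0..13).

Move 1: P2 pit1 -> P1=[2,3,3,2,5,5](0) P2=[4,0,3,3,3,3](0)
Move 2: P2 pit2 -> P1=[2,3,3,2,5,5](0) P2=[4,0,0,4,4,4](0)
Move 3: P2 pit3 -> P1=[3,3,3,2,5,5](0) P2=[4,0,0,0,5,5](1)
Move 4: P1 pit3 -> P1=[3,3,3,0,6,6](0) P2=[4,0,0,0,5,5](1)

Answer: 3 3 3 0 6 6 0 4 0 0 0 5 5 1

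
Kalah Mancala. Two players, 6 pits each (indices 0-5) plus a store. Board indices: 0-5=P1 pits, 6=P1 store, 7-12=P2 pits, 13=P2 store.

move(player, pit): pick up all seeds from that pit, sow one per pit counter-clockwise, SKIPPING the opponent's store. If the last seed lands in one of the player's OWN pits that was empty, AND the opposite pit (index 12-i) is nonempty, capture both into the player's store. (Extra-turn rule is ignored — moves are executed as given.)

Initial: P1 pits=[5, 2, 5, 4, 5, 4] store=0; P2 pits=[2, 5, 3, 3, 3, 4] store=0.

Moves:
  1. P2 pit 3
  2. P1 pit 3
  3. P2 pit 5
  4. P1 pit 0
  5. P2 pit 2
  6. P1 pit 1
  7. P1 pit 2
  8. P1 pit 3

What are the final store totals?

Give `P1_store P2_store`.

Answer: 4 2

Derivation:
Move 1: P2 pit3 -> P1=[5,2,5,4,5,4](0) P2=[2,5,3,0,4,5](1)
Move 2: P1 pit3 -> P1=[5,2,5,0,6,5](1) P2=[3,5,3,0,4,5](1)
Move 3: P2 pit5 -> P1=[6,3,6,1,6,5](1) P2=[3,5,3,0,4,0](2)
Move 4: P1 pit0 -> P1=[0,4,7,2,7,6](2) P2=[3,5,3,0,4,0](2)
Move 5: P2 pit2 -> P1=[0,4,7,2,7,6](2) P2=[3,5,0,1,5,1](2)
Move 6: P1 pit1 -> P1=[0,0,8,3,8,7](2) P2=[3,5,0,1,5,1](2)
Move 7: P1 pit2 -> P1=[0,0,0,4,9,8](3) P2=[4,6,1,2,5,1](2)
Move 8: P1 pit3 -> P1=[0,0,0,0,10,9](4) P2=[5,6,1,2,5,1](2)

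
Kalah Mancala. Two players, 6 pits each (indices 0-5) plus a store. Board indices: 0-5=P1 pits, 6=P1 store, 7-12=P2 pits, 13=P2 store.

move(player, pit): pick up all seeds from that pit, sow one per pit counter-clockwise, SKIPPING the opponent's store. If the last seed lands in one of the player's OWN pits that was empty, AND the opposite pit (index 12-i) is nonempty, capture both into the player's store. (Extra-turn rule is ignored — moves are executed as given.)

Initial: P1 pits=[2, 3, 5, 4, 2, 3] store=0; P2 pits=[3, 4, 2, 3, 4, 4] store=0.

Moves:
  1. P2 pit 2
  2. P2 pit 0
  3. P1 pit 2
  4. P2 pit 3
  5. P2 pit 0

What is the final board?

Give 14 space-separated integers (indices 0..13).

Move 1: P2 pit2 -> P1=[2,3,5,4,2,3](0) P2=[3,4,0,4,5,4](0)
Move 2: P2 pit0 -> P1=[2,3,5,4,2,3](0) P2=[0,5,1,5,5,4](0)
Move 3: P1 pit2 -> P1=[2,3,0,5,3,4](1) P2=[1,5,1,5,5,4](0)
Move 4: P2 pit3 -> P1=[3,4,0,5,3,4](1) P2=[1,5,1,0,6,5](1)
Move 5: P2 pit0 -> P1=[3,4,0,5,3,4](1) P2=[0,6,1,0,6,5](1)

Answer: 3 4 0 5 3 4 1 0 6 1 0 6 5 1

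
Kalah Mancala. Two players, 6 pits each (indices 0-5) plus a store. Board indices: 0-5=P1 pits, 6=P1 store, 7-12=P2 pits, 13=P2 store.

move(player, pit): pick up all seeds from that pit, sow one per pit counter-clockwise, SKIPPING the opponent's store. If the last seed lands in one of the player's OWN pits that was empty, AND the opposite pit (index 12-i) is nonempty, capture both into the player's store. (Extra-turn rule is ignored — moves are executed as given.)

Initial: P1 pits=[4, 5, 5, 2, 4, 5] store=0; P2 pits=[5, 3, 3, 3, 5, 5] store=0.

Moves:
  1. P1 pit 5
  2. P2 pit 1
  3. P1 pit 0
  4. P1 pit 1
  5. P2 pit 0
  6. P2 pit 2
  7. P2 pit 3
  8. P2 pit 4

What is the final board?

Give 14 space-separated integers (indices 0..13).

Move 1: P1 pit5 -> P1=[4,5,5,2,4,0](1) P2=[6,4,4,4,5,5](0)
Move 2: P2 pit1 -> P1=[4,5,5,2,4,0](1) P2=[6,0,5,5,6,6](0)
Move 3: P1 pit0 -> P1=[0,6,6,3,5,0](1) P2=[6,0,5,5,6,6](0)
Move 4: P1 pit1 -> P1=[0,0,7,4,6,1](2) P2=[7,0,5,5,6,6](0)
Move 5: P2 pit0 -> P1=[1,0,7,4,6,1](2) P2=[0,1,6,6,7,7](1)
Move 6: P2 pit2 -> P1=[2,1,7,4,6,1](2) P2=[0,1,0,7,8,8](2)
Move 7: P2 pit3 -> P1=[3,2,8,5,6,1](2) P2=[0,1,0,0,9,9](3)
Move 8: P2 pit4 -> P1=[4,3,9,6,7,0](2) P2=[0,1,0,0,0,10](7)

Answer: 4 3 9 6 7 0 2 0 1 0 0 0 10 7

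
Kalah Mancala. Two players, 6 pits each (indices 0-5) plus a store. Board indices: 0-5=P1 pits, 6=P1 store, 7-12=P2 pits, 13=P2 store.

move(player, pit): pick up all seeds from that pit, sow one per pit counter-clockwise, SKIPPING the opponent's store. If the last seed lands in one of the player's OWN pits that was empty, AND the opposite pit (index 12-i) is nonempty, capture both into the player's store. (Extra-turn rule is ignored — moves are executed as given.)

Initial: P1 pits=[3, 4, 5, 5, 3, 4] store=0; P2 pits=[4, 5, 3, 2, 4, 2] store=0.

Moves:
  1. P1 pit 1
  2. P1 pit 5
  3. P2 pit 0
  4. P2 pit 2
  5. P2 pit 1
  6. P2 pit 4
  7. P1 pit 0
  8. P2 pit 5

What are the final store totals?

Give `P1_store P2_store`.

Answer: 2 4

Derivation:
Move 1: P1 pit1 -> P1=[3,0,6,6,4,5](0) P2=[4,5,3,2,4,2](0)
Move 2: P1 pit5 -> P1=[3,0,6,6,4,0](1) P2=[5,6,4,3,4,2](0)
Move 3: P2 pit0 -> P1=[3,0,6,6,4,0](1) P2=[0,7,5,4,5,3](0)
Move 4: P2 pit2 -> P1=[4,0,6,6,4,0](1) P2=[0,7,0,5,6,4](1)
Move 5: P2 pit1 -> P1=[5,1,6,6,4,0](1) P2=[0,0,1,6,7,5](2)
Move 6: P2 pit4 -> P1=[6,2,7,7,5,0](1) P2=[0,0,1,6,0,6](3)
Move 7: P1 pit0 -> P1=[0,3,8,8,6,1](2) P2=[0,0,1,6,0,6](3)
Move 8: P2 pit5 -> P1=[1,4,9,9,7,1](2) P2=[0,0,1,6,0,0](4)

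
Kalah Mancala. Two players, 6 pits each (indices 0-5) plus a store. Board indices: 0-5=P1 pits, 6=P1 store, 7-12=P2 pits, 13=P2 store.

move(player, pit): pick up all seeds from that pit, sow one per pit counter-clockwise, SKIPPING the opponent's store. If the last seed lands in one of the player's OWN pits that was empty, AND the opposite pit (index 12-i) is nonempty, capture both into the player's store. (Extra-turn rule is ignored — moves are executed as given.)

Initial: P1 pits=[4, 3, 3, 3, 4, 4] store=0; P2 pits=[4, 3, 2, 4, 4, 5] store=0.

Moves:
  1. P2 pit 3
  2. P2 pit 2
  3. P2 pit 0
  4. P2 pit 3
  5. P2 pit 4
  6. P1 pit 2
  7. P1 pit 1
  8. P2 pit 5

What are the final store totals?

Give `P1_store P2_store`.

Answer: 1 12

Derivation:
Move 1: P2 pit3 -> P1=[5,3,3,3,4,4](0) P2=[4,3,2,0,5,6](1)
Move 2: P2 pit2 -> P1=[5,3,3,3,4,4](0) P2=[4,3,0,1,6,6](1)
Move 3: P2 pit0 -> P1=[5,3,3,3,4,4](0) P2=[0,4,1,2,7,6](1)
Move 4: P2 pit3 -> P1=[5,3,3,3,4,4](0) P2=[0,4,1,0,8,7](1)
Move 5: P2 pit4 -> P1=[6,4,4,4,5,5](0) P2=[0,4,1,0,0,8](2)
Move 6: P1 pit2 -> P1=[6,4,0,5,6,6](1) P2=[0,4,1,0,0,8](2)
Move 7: P1 pit1 -> P1=[6,0,1,6,7,7](1) P2=[0,4,1,0,0,8](2)
Move 8: P2 pit5 -> P1=[7,1,2,7,8,0](1) P2=[0,4,1,0,0,0](12)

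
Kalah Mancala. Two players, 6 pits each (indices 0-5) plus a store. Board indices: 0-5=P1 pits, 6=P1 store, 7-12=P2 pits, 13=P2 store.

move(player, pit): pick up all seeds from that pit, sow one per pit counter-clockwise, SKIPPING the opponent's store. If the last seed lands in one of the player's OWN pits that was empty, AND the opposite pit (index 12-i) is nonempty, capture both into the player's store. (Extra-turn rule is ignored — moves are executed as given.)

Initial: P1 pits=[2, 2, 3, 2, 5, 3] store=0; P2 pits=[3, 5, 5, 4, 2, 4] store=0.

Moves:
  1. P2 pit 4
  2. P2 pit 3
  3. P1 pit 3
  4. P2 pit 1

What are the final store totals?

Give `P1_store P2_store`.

Answer: 0 3

Derivation:
Move 1: P2 pit4 -> P1=[2,2,3,2,5,3](0) P2=[3,5,5,4,0,5](1)
Move 2: P2 pit3 -> P1=[3,2,3,2,5,3](0) P2=[3,5,5,0,1,6](2)
Move 3: P1 pit3 -> P1=[3,2,3,0,6,4](0) P2=[3,5,5,0,1,6](2)
Move 4: P2 pit1 -> P1=[3,2,3,0,6,4](0) P2=[3,0,6,1,2,7](3)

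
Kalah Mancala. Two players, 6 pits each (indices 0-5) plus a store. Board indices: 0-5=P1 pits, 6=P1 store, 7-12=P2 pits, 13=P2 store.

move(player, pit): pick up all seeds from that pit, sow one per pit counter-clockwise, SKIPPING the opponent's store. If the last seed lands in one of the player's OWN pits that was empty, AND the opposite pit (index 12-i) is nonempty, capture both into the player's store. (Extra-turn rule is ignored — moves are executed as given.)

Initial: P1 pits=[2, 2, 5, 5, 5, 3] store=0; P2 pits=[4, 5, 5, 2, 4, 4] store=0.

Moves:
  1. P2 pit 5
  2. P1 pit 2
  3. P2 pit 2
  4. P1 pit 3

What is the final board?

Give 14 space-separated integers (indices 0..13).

Move 1: P2 pit5 -> P1=[3,3,6,5,5,3](0) P2=[4,5,5,2,4,0](1)
Move 2: P1 pit2 -> P1=[3,3,0,6,6,4](1) P2=[5,6,5,2,4,0](1)
Move 3: P2 pit2 -> P1=[4,3,0,6,6,4](1) P2=[5,6,0,3,5,1](2)
Move 4: P1 pit3 -> P1=[4,3,0,0,7,5](2) P2=[6,7,1,3,5,1](2)

Answer: 4 3 0 0 7 5 2 6 7 1 3 5 1 2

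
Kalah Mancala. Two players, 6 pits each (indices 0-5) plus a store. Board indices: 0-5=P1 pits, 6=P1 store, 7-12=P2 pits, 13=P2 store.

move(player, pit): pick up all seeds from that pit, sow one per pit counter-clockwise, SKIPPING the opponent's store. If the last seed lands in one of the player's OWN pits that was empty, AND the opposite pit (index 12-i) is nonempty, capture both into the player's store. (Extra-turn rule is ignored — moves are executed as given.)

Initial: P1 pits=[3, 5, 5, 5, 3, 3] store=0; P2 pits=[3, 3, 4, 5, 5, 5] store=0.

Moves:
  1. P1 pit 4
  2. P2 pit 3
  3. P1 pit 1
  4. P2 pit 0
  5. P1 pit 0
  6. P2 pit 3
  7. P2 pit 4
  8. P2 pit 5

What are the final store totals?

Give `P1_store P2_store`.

Answer: 2 11

Derivation:
Move 1: P1 pit4 -> P1=[3,5,5,5,0,4](1) P2=[4,3,4,5,5,5](0)
Move 2: P2 pit3 -> P1=[4,6,5,5,0,4](1) P2=[4,3,4,0,6,6](1)
Move 3: P1 pit1 -> P1=[4,0,6,6,1,5](2) P2=[5,3,4,0,6,6](1)
Move 4: P2 pit0 -> P1=[4,0,6,6,1,5](2) P2=[0,4,5,1,7,7](1)
Move 5: P1 pit0 -> P1=[0,1,7,7,2,5](2) P2=[0,4,5,1,7,7](1)
Move 6: P2 pit3 -> P1=[0,1,7,7,2,5](2) P2=[0,4,5,0,8,7](1)
Move 7: P2 pit4 -> P1=[1,2,8,8,3,6](2) P2=[0,4,5,0,0,8](2)
Move 8: P2 pit5 -> P1=[2,3,9,9,4,0](2) P2=[0,4,5,0,0,0](11)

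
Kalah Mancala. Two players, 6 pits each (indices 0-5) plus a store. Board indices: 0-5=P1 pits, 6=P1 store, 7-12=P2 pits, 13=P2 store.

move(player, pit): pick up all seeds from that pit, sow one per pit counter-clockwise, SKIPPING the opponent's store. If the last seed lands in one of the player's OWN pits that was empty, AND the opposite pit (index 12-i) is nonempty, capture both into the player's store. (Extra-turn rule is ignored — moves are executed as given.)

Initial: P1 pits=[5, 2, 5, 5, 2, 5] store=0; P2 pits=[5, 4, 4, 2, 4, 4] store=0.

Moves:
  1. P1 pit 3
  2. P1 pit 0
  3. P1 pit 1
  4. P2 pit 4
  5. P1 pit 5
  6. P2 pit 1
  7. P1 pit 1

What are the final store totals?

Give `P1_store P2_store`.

Answer: 2 2

Derivation:
Move 1: P1 pit3 -> P1=[5,2,5,0,3,6](1) P2=[6,5,4,2,4,4](0)
Move 2: P1 pit0 -> P1=[0,3,6,1,4,7](1) P2=[6,5,4,2,4,4](0)
Move 3: P1 pit1 -> P1=[0,0,7,2,5,7](1) P2=[6,5,4,2,4,4](0)
Move 4: P2 pit4 -> P1=[1,1,7,2,5,7](1) P2=[6,5,4,2,0,5](1)
Move 5: P1 pit5 -> P1=[1,1,7,2,5,0](2) P2=[7,6,5,3,1,6](1)
Move 6: P2 pit1 -> P1=[2,1,7,2,5,0](2) P2=[7,0,6,4,2,7](2)
Move 7: P1 pit1 -> P1=[2,0,8,2,5,0](2) P2=[7,0,6,4,2,7](2)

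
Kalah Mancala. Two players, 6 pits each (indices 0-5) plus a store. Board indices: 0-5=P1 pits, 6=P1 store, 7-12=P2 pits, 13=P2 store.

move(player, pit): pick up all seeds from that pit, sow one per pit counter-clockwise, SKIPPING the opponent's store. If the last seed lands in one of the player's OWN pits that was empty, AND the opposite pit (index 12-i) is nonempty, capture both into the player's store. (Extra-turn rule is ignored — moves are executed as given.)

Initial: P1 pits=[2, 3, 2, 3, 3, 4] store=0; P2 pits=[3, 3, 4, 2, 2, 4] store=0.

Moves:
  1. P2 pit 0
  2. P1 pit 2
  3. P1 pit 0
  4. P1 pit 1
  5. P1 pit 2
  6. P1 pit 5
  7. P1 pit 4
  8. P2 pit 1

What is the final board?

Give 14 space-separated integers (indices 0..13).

Move 1: P2 pit0 -> P1=[2,3,2,3,3,4](0) P2=[0,4,5,3,2,4](0)
Move 2: P1 pit2 -> P1=[2,3,0,4,4,4](0) P2=[0,4,5,3,2,4](0)
Move 3: P1 pit0 -> P1=[0,4,0,4,4,4](4) P2=[0,4,5,0,2,4](0)
Move 4: P1 pit1 -> P1=[0,0,1,5,5,5](4) P2=[0,4,5,0,2,4](0)
Move 5: P1 pit2 -> P1=[0,0,0,6,5,5](4) P2=[0,4,5,0,2,4](0)
Move 6: P1 pit5 -> P1=[0,0,0,6,5,0](5) P2=[1,5,6,1,2,4](0)
Move 7: P1 pit4 -> P1=[0,0,0,6,0,1](6) P2=[2,6,7,1,2,4](0)
Move 8: P2 pit1 -> P1=[1,0,0,6,0,1](6) P2=[2,0,8,2,3,5](1)

Answer: 1 0 0 6 0 1 6 2 0 8 2 3 5 1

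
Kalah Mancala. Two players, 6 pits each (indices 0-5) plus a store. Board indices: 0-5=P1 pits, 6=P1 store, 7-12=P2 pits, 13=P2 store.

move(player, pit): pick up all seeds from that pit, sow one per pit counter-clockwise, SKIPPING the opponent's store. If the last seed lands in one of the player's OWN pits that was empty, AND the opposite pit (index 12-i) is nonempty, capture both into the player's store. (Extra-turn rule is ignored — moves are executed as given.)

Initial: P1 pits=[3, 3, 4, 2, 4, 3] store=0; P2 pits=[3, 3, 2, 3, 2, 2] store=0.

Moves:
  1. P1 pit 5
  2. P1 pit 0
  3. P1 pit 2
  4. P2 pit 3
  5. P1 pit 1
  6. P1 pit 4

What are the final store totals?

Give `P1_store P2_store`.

Move 1: P1 pit5 -> P1=[3,3,4,2,4,0](1) P2=[4,4,2,3,2,2](0)
Move 2: P1 pit0 -> P1=[0,4,5,3,4,0](1) P2=[4,4,2,3,2,2](0)
Move 3: P1 pit2 -> P1=[0,4,0,4,5,1](2) P2=[5,4,2,3,2,2](0)
Move 4: P2 pit3 -> P1=[0,4,0,4,5,1](2) P2=[5,4,2,0,3,3](1)
Move 5: P1 pit1 -> P1=[0,0,1,5,6,2](2) P2=[5,4,2,0,3,3](1)
Move 6: P1 pit4 -> P1=[0,0,1,5,0,3](3) P2=[6,5,3,1,3,3](1)

Answer: 3 1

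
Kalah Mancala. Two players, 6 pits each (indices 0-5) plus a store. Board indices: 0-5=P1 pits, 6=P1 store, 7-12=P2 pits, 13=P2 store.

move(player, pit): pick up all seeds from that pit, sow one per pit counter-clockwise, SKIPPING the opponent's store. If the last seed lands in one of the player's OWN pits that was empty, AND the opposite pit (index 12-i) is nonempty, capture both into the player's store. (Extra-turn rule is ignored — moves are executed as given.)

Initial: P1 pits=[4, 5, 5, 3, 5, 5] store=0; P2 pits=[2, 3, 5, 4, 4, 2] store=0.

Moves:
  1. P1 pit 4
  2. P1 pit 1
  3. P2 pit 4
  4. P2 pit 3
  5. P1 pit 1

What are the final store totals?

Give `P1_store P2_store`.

Answer: 2 2

Derivation:
Move 1: P1 pit4 -> P1=[4,5,5,3,0,6](1) P2=[3,4,6,4,4,2](0)
Move 2: P1 pit1 -> P1=[4,0,6,4,1,7](2) P2=[3,4,6,4,4,2](0)
Move 3: P2 pit4 -> P1=[5,1,6,4,1,7](2) P2=[3,4,6,4,0,3](1)
Move 4: P2 pit3 -> P1=[6,1,6,4,1,7](2) P2=[3,4,6,0,1,4](2)
Move 5: P1 pit1 -> P1=[6,0,7,4,1,7](2) P2=[3,4,6,0,1,4](2)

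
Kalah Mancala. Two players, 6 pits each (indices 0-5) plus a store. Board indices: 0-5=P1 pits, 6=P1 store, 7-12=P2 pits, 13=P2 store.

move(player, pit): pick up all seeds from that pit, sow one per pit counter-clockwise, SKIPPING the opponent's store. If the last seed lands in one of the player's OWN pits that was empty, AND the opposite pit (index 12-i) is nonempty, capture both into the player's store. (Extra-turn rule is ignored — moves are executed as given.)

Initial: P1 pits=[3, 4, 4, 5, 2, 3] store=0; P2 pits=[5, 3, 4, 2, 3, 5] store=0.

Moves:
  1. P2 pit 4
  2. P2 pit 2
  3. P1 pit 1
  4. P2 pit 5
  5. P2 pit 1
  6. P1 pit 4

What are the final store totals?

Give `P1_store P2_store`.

Answer: 1 3

Derivation:
Move 1: P2 pit4 -> P1=[4,4,4,5,2,3](0) P2=[5,3,4,2,0,6](1)
Move 2: P2 pit2 -> P1=[4,4,4,5,2,3](0) P2=[5,3,0,3,1,7](2)
Move 3: P1 pit1 -> P1=[4,0,5,6,3,4](0) P2=[5,3,0,3,1,7](2)
Move 4: P2 pit5 -> P1=[5,1,6,7,4,5](0) P2=[5,3,0,3,1,0](3)
Move 5: P2 pit1 -> P1=[5,1,6,7,4,5](0) P2=[5,0,1,4,2,0](3)
Move 6: P1 pit4 -> P1=[5,1,6,7,0,6](1) P2=[6,1,1,4,2,0](3)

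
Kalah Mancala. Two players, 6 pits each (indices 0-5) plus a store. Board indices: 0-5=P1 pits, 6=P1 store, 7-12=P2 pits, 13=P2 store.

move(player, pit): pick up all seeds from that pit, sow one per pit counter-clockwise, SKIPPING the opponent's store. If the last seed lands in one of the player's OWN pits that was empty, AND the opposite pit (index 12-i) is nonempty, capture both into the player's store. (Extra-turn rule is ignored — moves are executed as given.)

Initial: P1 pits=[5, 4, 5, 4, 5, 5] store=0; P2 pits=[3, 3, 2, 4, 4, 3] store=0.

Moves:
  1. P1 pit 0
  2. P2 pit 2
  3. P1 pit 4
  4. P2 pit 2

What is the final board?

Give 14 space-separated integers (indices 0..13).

Move 1: P1 pit0 -> P1=[0,5,6,5,6,6](0) P2=[3,3,2,4,4,3](0)
Move 2: P2 pit2 -> P1=[0,5,6,5,6,6](0) P2=[3,3,0,5,5,3](0)
Move 3: P1 pit4 -> P1=[0,5,6,5,0,7](1) P2=[4,4,1,6,5,3](0)
Move 4: P2 pit2 -> P1=[0,5,6,5,0,7](1) P2=[4,4,0,7,5,3](0)

Answer: 0 5 6 5 0 7 1 4 4 0 7 5 3 0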